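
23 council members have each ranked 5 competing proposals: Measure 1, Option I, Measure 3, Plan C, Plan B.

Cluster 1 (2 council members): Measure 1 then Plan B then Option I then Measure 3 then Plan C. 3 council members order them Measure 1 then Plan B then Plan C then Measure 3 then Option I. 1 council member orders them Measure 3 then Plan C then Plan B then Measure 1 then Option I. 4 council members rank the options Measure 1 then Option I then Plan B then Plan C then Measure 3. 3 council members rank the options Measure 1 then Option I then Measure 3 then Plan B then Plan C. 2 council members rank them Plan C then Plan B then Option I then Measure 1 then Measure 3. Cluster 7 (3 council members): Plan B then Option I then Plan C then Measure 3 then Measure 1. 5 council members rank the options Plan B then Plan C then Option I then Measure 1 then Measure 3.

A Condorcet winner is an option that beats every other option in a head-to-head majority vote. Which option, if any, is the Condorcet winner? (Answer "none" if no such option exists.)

Measure 1

Pairwise majorities:
Measure 1–Option I: Measure 1 13–10.
Measure 1 vs Measure 3: Measure 1, 19–4.
Measure 1 vs Plan C: Measure 1 wins 12–11.
Measure 1–Plan B: Measure 1 12–11.
Option I vs Measure 3: Option I wins 19–4.
Option I vs Plan C: Option I wins 12–11.
Option I vs Plan B: Plan B wins 16–7.
Measure 3–Plan C: Plan C 17–6.
Measure 3 vs Plan B: Plan B, 19–4.
Plan C vs Plan B: Plan B wins 20–3.
Measure 1 beats each of Option I, Measure 3, Plan C, Plan B — Measure 1 is the Condorcet winner.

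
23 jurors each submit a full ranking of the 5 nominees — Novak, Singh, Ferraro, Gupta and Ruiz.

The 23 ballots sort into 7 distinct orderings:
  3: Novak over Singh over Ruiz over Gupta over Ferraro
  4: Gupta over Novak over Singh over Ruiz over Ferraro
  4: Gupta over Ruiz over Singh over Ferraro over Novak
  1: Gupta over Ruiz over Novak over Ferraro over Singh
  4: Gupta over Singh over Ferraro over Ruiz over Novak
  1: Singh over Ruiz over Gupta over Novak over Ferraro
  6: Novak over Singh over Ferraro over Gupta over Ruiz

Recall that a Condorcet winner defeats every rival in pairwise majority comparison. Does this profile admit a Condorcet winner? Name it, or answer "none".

Pairwise majorities:
Novak vs Singh: Novak preferred on 3+4+1+6 = 14 ballots; Novak wins 14–9.
Novak vs Ferraro: 3+4+1+1+6 = 15 for Novak, 8 for Ferraro — Novak by 15–8.
Novak vs Gupta: Novak preferred on 3+6 = 9 ballots; Gupta wins 14–9.
Novak vs Ruiz: Novak is ranked higher on 3+4+6 = 13 ballots, Ruiz on 10. Novak wins 13–10.
Singh vs Ferraro: 3+4+4+4+1+6 = 22 for Singh, 1 for Ferraro — Singh by 22–1.
Singh vs Gupta: 3+1+6 = 10 for Singh, 13 for Gupta — Gupta by 13–10.
Singh vs Ruiz: Singh preferred on 3+4+4+1+6 = 18 ballots; Singh wins 18–5.
Ferraro vs Gupta: Ferraro preferred on 6 ballots; Gupta wins 17–6.
Ferraro vs Ruiz: Ferraro preferred on 4+6 = 10 ballots; Ruiz wins 13–10.
Gupta vs Ruiz: Gupta preferred on 4+4+1+4+6 = 19 ballots; Gupta wins 19–4.
Gupta defeats every rival head-to-head and is the Condorcet winner.

Gupta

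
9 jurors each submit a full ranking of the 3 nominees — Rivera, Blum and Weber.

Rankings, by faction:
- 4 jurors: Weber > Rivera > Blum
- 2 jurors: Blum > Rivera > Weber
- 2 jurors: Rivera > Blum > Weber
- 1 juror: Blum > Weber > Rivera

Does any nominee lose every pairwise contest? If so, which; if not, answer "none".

none

Head-to-head results (9 jurors):
Rivera vs Blum: Rivera preferred on 4+2 = 6 ballots; Rivera wins 6–3.
Rivera vs Weber: Weber, 5–4.
Blum vs Weber: Blum, 5–4.
No nominee is winless: Rivera beats Blum; Blum beats Weber; Weber beats Rivera. There is no Condorcet loser.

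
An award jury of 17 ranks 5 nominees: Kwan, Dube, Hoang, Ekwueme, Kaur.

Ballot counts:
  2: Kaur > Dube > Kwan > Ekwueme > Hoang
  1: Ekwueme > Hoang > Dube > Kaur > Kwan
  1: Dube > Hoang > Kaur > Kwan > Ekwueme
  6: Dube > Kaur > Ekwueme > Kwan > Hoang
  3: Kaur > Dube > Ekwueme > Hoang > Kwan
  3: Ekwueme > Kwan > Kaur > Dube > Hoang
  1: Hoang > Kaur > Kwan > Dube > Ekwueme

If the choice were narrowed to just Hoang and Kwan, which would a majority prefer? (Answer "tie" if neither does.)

Kwan

Ballots ranking Hoang above Kwan: 1 + 1 + 3 + 1 = 6.
Ballots ranking Kwan above Hoang: 17 − 6 = 11.
Kwan wins the head-to-head 11–6.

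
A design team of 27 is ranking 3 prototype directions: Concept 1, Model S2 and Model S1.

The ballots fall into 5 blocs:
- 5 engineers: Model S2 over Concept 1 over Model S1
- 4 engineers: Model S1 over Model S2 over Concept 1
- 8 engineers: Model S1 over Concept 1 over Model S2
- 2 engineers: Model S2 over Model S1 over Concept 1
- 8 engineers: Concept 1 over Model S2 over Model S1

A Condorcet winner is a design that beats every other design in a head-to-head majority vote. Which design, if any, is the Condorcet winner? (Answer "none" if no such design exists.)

none

Head-to-head results (27 engineers):
Concept 1 vs Model S2: Concept 1 wins 16–11.
Concept 1 vs Model S1: Model S1 wins 14–13.
Model S2–Model S1: Model S2 15–12.
No design is unbeaten: Concept 1 loses to Model S1; Model S2 loses to Concept 1; Model S1 loses to Model S2. In particular Concept 1 > Model S2 > Model S1 > Concept 1 is a majority cycle — no Condorcet winner exists.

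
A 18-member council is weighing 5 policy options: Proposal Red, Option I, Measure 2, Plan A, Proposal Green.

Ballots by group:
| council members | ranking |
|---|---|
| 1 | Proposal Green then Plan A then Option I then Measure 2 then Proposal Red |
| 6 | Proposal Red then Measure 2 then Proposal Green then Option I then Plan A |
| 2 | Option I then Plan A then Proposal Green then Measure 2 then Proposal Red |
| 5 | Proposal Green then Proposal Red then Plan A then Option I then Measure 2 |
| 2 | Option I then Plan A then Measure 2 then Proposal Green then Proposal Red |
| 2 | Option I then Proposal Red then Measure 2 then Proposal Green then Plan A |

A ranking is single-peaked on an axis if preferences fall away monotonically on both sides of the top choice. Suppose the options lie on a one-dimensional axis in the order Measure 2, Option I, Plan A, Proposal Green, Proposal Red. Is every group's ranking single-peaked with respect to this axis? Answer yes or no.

no

Axis positions: Measure 2=1, Option I=2, Plan A=3, Proposal Green=4, Proposal Red=5.
Group 1 (peak Proposal Green at position 4): ranking walks positions 4-3-2-1-5, expanding outward from the peak — single-peaked.
Group 2: ranking walks positions 5-1-4-2-3; Measure 2 is ranked above Proposal Green even though Proposal Green lies between Measure 2 and the peak Proposal Red on the axis — preferences dip and rise again. Not single-peaked.
Group 3 (peak Option I at position 2): ranking walks positions 2-3-4-1-5, expanding outward from the peak — single-peaked.
Group 4 (peak Proposal Green at position 4): ranking walks positions 4-5-3-2-1, expanding outward from the peak — single-peaked.
Group 5 (peak Option I at position 2): ranking walks positions 2-3-1-4-5, expanding outward from the peak — single-peaked.
Group 6: ranking walks positions 2-5-1-4-3; Proposal Red is ranked above Plan A even though Plan A lies between Proposal Red and the peak Option I on the axis — preferences dip and rise again. Not single-peaked.
Group 2 violates single-peakedness, so the profile is not single-peaked on this axis.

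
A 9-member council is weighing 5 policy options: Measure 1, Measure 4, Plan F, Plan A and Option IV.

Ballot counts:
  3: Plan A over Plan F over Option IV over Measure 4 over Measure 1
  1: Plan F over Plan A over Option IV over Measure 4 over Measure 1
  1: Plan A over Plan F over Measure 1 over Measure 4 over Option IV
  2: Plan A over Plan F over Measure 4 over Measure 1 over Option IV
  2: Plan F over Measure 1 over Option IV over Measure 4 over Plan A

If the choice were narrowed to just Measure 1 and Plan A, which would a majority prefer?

Ballots ranking Measure 1 above Plan A: 2.
Ballots ranking Plan A above Measure 1: 9 − 2 = 7.
Plan A wins the head-to-head 7–2.

Plan A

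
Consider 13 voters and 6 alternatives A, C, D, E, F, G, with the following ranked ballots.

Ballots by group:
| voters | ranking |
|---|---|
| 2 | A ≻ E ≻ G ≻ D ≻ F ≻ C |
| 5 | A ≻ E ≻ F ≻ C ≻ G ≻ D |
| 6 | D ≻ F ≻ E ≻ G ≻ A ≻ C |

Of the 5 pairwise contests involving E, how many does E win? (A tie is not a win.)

4

E against each rival (13 voters):
E vs A: 6 for E, 7 for A — A by 7–6.
E vs C: E wins 13–0.
E vs D: E wins 7–6.
E vs F: E wins 7–6.
E vs G: 2+5+6 = 13 for E, 0 for G — E by 13–0.
E beats C, D, F, G; loses to A — 4 pairwise wins.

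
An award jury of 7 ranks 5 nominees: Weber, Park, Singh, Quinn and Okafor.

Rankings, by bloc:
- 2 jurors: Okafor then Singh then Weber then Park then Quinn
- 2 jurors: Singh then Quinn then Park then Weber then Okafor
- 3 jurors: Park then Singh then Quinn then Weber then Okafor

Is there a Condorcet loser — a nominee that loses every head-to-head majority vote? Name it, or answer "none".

Okafor

Head-to-head results (7 jurors):
Weber vs Park: Park wins 5–2.
Weber vs Singh: Singh wins 7–0.
Weber vs Quinn: Quinn wins 5–2.
Weber–Okafor: Weber 5–2.
Park vs Singh: 3 to 4, Singh.
Park vs Quinn: Park, 5–2.
Park vs Okafor: 5 to 2, Park.
Singh–Quinn: Singh 7–0.
Singh vs Okafor: Singh wins 5–2.
Quinn vs Okafor: 2+3 = 5 for Quinn, 2 for Okafor — Quinn by 5–2.
Okafor loses to every other nominee — it is the Condorcet loser.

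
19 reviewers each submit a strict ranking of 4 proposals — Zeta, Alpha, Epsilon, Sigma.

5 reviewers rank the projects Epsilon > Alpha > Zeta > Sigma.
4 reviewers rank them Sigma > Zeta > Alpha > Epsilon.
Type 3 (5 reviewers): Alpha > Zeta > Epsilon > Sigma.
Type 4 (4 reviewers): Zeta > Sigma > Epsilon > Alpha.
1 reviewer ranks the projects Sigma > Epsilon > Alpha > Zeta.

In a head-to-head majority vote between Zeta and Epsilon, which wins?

Zeta

Ballots ranking Zeta above Epsilon: 4 + 5 + 4 = 13.
Ballots ranking Epsilon above Zeta: 19 − 13 = 6.
Zeta wins the head-to-head 13–6.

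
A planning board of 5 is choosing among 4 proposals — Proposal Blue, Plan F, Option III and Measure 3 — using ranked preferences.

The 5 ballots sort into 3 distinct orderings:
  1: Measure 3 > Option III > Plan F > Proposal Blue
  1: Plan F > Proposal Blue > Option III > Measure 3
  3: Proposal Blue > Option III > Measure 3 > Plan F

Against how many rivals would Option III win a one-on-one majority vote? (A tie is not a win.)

Option III against each rival (5 council members):
Option III–Proposal Blue: Proposal Blue 4–1.
Option III vs Plan F: Option III wins 4–1.
Option III vs Measure 3: 1+3 = 4 for Option III, 1 for Measure 3 — Option III by 4–1.
Option III beats Plan F, Measure 3; loses to Proposal Blue — 2 pairwise wins.

2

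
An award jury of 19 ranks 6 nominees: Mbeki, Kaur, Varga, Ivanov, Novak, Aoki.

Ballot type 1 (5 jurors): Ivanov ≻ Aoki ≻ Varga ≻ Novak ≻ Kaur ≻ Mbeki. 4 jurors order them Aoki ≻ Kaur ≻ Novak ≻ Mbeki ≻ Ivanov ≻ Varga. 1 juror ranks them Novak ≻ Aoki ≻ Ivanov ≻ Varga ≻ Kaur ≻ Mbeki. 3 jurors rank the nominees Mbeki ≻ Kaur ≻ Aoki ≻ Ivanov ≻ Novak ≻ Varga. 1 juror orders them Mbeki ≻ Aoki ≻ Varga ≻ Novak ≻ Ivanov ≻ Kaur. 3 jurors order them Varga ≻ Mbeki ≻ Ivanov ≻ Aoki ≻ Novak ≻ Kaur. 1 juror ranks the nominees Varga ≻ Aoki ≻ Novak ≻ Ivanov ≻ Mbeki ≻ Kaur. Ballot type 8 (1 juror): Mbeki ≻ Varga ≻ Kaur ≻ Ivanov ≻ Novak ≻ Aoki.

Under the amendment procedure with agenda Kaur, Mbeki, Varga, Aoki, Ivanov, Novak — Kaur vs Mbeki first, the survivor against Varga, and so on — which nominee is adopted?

Aoki

Round 1: Kaur vs Mbeki — 10–9, Kaur advances.
Round 2: Kaur vs Varga — 7–12, Varga advances.
Round 3: Varga vs Aoki — 5–14, Aoki advances.
Round 4: Aoki vs Ivanov — 10–9, Aoki advances.
Round 5: Aoki vs Novak — 17–2, Aoki advances.
The agenda winner is Aoki.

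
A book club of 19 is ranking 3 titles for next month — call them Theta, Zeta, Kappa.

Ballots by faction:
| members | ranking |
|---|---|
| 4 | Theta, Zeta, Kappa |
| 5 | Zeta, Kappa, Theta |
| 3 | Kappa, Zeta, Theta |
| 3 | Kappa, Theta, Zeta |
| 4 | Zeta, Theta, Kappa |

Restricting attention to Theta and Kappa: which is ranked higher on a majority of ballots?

Ballots ranking Theta above Kappa: 4 + 4 = 8.
Ballots ranking Kappa above Theta: 19 − 8 = 11.
Kappa wins the head-to-head 11–8.

Kappa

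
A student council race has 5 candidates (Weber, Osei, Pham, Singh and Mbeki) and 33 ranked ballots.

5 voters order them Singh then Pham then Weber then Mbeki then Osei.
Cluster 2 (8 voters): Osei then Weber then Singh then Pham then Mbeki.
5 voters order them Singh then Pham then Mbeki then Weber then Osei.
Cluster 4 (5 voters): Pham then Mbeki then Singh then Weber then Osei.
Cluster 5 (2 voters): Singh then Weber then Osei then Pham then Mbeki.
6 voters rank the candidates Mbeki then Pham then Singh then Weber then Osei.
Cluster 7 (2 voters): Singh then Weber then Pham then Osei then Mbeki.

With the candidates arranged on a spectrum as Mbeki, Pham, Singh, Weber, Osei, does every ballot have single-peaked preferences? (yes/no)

Axis positions: Mbeki=1, Pham=2, Singh=3, Weber=4, Osei=5.
Cluster 1 (peak Singh at position 3): ranking walks positions 3-2-4-1-5, expanding outward from the peak — single-peaked.
Cluster 2 (peak Osei at position 5): ranking walks positions 5-4-3-2-1, expanding outward from the peak — single-peaked.
Cluster 3 (peak Singh at position 3): ranking walks positions 3-2-1-4-5, expanding outward from the peak — single-peaked.
Cluster 4 (peak Pham at position 2): ranking walks positions 2-1-3-4-5, expanding outward from the peak — single-peaked.
Cluster 5 (peak Singh at position 3): ranking walks positions 3-4-5-2-1, expanding outward from the peak — single-peaked.
Cluster 6 (peak Mbeki at position 1): ranking walks positions 1-2-3-4-5, expanding outward from the peak — single-peaked.
Cluster 7 (peak Singh at position 3): ranking walks positions 3-4-2-5-1, expanding outward from the peak — single-peaked.
Every ranking is single-peaked on this axis.

yes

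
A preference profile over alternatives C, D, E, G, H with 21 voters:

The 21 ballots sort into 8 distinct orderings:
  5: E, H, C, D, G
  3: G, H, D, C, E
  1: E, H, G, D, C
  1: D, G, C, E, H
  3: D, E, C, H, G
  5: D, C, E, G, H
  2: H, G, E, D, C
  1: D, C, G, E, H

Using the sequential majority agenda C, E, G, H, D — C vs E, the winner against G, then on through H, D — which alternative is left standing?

D

Round 1: C vs E — 10–11, E advances.
Round 2: E vs G — 14–7, E advances.
Round 3: E vs H — 16–5, E advances.
Round 4: E vs D — 8–13, D advances.
The agenda winner is D.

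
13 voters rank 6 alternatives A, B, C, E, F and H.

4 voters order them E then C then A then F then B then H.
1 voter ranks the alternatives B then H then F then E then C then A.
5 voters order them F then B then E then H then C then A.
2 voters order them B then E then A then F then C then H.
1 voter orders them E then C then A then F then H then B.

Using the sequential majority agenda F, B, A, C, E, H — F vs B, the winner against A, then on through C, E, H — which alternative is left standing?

Round 1: F vs B — 10–3, F advances.
Round 2: F vs A — 6–7, A advances.
Round 3: A vs C — 2–11, C advances.
Round 4: C vs E — 0–13, E advances.
Round 5: E vs H — 12–1, E advances.
E survives the agenda.

E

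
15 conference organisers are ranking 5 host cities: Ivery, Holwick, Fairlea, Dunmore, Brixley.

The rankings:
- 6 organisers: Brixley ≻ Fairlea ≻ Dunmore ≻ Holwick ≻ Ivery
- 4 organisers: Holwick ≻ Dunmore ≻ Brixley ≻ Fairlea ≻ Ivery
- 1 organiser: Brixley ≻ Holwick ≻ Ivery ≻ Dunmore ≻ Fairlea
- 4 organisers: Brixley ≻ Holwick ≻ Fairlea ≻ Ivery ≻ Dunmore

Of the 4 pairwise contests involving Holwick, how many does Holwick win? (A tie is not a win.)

3

Holwick against each rival (15 organisers):
Holwick vs Ivery: Holwick wins 15–0.
Holwick–Fairlea: Holwick 9–6.
Holwick vs Dunmore: 9 to 6, Holwick.
Holwick vs Brixley: Holwick is ranked higher on 4 ballots, Brixley on 11. Brixley wins 11–4.
Holwick beats Ivery, Fairlea, Dunmore; loses to Brixley — 3 pairwise wins.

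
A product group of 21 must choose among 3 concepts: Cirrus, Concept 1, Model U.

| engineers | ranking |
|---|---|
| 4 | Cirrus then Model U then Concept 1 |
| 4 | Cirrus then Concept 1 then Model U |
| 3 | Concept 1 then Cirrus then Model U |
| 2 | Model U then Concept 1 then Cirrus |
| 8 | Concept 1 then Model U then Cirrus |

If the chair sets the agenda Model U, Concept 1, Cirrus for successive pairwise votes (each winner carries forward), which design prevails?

Round 1: Model U vs Concept 1 — 6–15, Concept 1 advances.
Round 2: Concept 1 vs Cirrus — 13–8, Concept 1 advances.
Concept 1 survives the agenda.

Concept 1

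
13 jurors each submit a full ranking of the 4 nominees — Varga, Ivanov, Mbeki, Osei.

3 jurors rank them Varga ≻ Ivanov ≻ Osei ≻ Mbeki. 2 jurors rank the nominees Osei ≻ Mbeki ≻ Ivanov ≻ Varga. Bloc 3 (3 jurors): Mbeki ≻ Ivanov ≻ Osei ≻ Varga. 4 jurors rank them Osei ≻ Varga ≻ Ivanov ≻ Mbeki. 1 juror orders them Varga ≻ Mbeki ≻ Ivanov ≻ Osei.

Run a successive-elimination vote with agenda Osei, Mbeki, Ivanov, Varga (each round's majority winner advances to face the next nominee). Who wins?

Round 1: Osei vs Mbeki — 9–4, Osei advances.
Round 2: Osei vs Ivanov — 6–7, Ivanov advances.
Round 3: Ivanov vs Varga — 5–8, Varga advances.
Varga survives the agenda.

Varga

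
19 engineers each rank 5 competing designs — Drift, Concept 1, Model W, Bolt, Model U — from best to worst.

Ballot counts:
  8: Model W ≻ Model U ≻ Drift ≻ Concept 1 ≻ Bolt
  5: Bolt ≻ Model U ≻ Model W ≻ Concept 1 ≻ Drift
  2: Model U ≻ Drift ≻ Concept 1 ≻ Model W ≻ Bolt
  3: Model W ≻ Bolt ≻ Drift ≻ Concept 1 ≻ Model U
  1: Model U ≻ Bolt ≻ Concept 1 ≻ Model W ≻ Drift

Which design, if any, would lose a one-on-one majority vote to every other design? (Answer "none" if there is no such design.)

Head-to-head results (19 engineers):
Drift vs Concept 1: Drift wins 13–6.
Drift vs Model W: Drift is ranked higher on 2 ballots, Model W on 17. Model W wins 17–2.
Drift vs Bolt: Drift, 10–9.
Drift–Model U: Model U 16–3.
Concept 1 vs Model W: 3 to 16, Model W.
Concept 1 vs Bolt: Concept 1 is ranked higher on 8+2 = 10 ballots, Bolt on 9. Concept 1 wins 10–9.
Concept 1–Model U: Model U 16–3.
Model W–Bolt: Model W 13–6.
Model W vs Model U: Model W wins 11–8.
Bolt vs Model U: Model U wins 11–8.
Only Bolt has no wins; Bolt is the Condorcet loser.

Bolt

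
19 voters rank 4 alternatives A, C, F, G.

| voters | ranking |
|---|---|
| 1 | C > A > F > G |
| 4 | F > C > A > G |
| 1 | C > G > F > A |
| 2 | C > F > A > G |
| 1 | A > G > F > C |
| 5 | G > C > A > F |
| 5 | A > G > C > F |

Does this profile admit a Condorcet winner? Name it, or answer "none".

Pairwise majorities:
A vs C: 1+5 = 6 for A, 13 for C — C by 13–6.
A vs F: A is ranked higher on 1+1+5+5 = 12 ballots, F on 7. A wins 12–7.
A vs G: A is ranked higher on 1+4+2+1+5 = 13 ballots, G on 6. A wins 13–6.
C vs F: C preferred on 1+1+2+5+5 = 14 ballots; C wins 14–5.
C vs G: 8 to 11, G.
F vs G: 7 to 12, G.
Each alternative drops at least one matchup (A loses to C; C loses to G; F loses to A; G loses to A); the cycle A → G → C → A rules out a Condorcet winner.

none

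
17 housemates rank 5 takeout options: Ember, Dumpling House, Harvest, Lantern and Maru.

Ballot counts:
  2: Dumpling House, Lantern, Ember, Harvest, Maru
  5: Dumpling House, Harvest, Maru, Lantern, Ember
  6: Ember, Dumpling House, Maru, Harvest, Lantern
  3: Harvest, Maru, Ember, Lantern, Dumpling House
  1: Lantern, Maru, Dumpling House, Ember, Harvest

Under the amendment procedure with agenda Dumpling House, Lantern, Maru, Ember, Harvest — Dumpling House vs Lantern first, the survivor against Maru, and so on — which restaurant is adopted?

Round 1: Dumpling House vs Lantern — 13–4, Dumpling House advances.
Round 2: Dumpling House vs Maru — 13–4, Dumpling House advances.
Round 3: Dumpling House vs Ember — 8–9, Ember advances.
Round 4: Ember vs Harvest — 9–8, Ember advances.
Ember survives the agenda.

Ember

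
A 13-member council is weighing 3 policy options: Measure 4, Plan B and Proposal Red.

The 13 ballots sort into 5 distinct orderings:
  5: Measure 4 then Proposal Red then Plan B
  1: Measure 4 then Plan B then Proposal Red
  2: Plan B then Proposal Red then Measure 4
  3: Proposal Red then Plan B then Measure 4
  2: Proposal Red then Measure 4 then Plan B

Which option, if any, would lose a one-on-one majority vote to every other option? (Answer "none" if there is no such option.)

Head-to-head results (13 council members):
Measure 4–Plan B: Measure 4 8–5.
Measure 4 vs Proposal Red: 6 to 7, Proposal Red.
Plan B–Proposal Red: Proposal Red 10–3.
Plan B is beaten in every head-to-head and is the Condorcet loser.

Plan B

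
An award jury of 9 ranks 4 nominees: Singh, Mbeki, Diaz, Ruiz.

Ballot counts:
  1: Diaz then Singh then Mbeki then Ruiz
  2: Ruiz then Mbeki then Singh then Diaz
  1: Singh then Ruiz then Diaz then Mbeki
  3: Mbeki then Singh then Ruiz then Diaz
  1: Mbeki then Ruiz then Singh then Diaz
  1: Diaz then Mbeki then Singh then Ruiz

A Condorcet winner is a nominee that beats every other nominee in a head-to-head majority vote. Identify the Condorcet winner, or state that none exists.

Check each pair by majority over 9 ballots:
Singh vs Mbeki: Mbeki wins 7–2.
Singh vs Diaz: Singh wins 7–2.
Singh vs Ruiz: Singh, 6–3.
Mbeki vs Diaz: Mbeki is ranked higher on 2+3+1 = 6 ballots, Diaz on 3. Mbeki wins 6–3.
Mbeki vs Ruiz: Mbeki, 6–3.
Diaz vs Ruiz: Ruiz, 7–2.
Mbeki beats each of Singh, Diaz, Ruiz — Mbeki is the Condorcet winner.

Mbeki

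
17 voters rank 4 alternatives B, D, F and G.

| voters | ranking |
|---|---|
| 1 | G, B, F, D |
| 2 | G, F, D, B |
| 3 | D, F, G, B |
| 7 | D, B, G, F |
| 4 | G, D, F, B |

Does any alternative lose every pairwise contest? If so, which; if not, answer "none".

Head-to-head results (17 voters):
B vs D: B preferred on 1 ballot; D wins 16–1.
B vs F: B is ranked higher on 1+7 = 8 ballots, F on 9. F wins 9–8.
B vs G: G, 10–7.
D vs F: D is ranked higher on 3+7+4 = 14 ballots, F on 3. D wins 14–3.
D vs G: D is ranked higher on 3+7 = 10 ballots, G on 7. D wins 10–7.
F vs G: F preferred on 3 ballots; G wins 14–3.
B is beaten in every head-to-head and is the Condorcet loser.

B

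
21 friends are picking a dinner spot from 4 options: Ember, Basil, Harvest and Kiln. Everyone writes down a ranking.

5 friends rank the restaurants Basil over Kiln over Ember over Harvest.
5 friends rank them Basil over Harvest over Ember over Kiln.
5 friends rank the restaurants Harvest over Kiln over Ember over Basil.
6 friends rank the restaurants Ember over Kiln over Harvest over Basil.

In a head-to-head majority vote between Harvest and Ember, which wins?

Ember

Ballots ranking Harvest above Ember: 5 + 5 = 10.
Ballots ranking Ember above Harvest: 21 − 10 = 11.
Ember wins the head-to-head 11–10.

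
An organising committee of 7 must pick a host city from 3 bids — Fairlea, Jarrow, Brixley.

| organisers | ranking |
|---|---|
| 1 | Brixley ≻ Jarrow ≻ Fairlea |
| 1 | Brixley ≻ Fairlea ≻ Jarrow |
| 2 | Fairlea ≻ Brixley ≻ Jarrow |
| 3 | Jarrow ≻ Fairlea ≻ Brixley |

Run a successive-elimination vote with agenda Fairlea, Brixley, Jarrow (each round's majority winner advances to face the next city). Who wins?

Round 1: Fairlea vs Brixley — 5–2, Fairlea advances.
Round 2: Fairlea vs Jarrow — 3–4, Jarrow advances.
Jarrow survives the agenda.

Jarrow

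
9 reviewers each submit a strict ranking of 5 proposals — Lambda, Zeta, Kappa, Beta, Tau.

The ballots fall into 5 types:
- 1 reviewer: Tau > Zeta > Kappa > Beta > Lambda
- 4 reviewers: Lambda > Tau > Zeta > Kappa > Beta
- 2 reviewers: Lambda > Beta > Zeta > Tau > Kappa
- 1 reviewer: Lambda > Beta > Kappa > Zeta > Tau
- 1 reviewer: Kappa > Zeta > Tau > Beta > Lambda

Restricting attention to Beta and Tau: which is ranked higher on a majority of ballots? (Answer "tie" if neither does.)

Ballots ranking Beta above Tau: 2 + 1 = 3.
Ballots ranking Tau above Beta: 9 − 3 = 6.
Tau wins the head-to-head 6–3.

Tau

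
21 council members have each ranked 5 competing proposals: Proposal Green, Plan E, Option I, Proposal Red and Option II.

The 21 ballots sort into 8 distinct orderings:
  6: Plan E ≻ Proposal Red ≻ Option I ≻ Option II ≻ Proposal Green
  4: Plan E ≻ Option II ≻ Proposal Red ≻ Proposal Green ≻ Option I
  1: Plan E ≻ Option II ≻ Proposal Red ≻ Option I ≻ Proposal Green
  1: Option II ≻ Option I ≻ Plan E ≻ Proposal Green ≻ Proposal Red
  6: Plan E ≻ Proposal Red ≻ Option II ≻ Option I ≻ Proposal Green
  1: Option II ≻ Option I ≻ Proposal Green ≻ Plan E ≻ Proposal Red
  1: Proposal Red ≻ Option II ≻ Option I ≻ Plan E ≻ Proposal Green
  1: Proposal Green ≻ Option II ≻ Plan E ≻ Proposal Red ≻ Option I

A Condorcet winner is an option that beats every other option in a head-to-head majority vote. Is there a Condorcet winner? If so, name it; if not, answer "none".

Head-to-head results (21 council members):
Proposal Green vs Plan E: 2 to 19, Plan E.
Proposal Green vs Option I: Proposal Green preferred on 4+1 = 5 ballots; Option I wins 16–5.
Proposal Green vs Proposal Red: Proposal Green preferred on 1+1+1 = 3 ballots; Proposal Red wins 18–3.
Proposal Green vs Option II: 1 to 20, Option II.
Plan E vs Option I: 18 to 3, Plan E.
Plan E vs Proposal Red: 20 for Plan E, 1 for Proposal Red — Plan E by 20–1.
Plan E vs Option II: Plan E preferred on 6+4+1+6 = 17 ballots; Plan E wins 17–4.
Option I vs Proposal Red: 2 to 19, Proposal Red.
Option I vs Option II: Option I is ranked higher on 6 ballots, Option II on 15. Option II wins 15–6.
Proposal Red vs Option II: 6+6+1 = 13 for Proposal Red, 8 for Option II — Proposal Red by 13–8.
Plan E wins every pairwise contest, so Plan E is the Condorcet winner.

Plan E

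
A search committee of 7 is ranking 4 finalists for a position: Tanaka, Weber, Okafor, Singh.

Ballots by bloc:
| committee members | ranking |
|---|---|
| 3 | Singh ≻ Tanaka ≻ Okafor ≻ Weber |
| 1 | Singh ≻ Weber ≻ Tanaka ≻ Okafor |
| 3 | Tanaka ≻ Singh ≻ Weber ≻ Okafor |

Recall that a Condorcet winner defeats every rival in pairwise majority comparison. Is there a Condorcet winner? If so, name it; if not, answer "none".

Singh

Check each pair by majority over 7 ballots:
Tanaka vs Weber: Tanaka, 6–1.
Tanaka–Okafor: Tanaka 7–0.
Tanaka vs Singh: Singh, 4–3.
Weber vs Okafor: Weber wins 4–3.
Weber–Singh: Singh 7–0.
Okafor–Singh: Singh 7–0.
Singh beats each of Tanaka, Weber, Okafor — Singh is the Condorcet winner.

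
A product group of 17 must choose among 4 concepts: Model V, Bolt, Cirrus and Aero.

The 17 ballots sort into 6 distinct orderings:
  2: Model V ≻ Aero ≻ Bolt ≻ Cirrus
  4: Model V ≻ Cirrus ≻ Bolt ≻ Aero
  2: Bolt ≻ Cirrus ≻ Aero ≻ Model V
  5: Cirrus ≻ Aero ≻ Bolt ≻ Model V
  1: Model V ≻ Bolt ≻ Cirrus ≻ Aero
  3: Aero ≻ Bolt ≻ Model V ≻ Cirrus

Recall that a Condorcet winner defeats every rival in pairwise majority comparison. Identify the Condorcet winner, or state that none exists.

none

Pairwise majorities:
Model V vs Bolt: Model V is ranked higher on 2+4+1 = 7 ballots, Bolt on 10. Bolt wins 10–7.
Model V vs Cirrus: Model V preferred on 2+4+1+3 = 10 ballots; Model V wins 10–7.
Model V vs Aero: 2+4+1 = 7 for Model V, 10 for Aero — Aero by 10–7.
Bolt vs Cirrus: 2+2+1+3 = 8 for Bolt, 9 for Cirrus — Cirrus by 9–8.
Bolt vs Aero: Bolt is ranked higher on 4+2+1 = 7 ballots, Aero on 10. Aero wins 10–7.
Cirrus vs Aero: 12 to 5, Cirrus.
Every design loses at least once (Model V loses to Bolt; Bolt loses to Cirrus; Cirrus loses to Model V; Aero loses to Cirrus). The majority relation contains the cycle Model V beats Cirrus beats Bolt beats Model V, so there is no Condorcet winner.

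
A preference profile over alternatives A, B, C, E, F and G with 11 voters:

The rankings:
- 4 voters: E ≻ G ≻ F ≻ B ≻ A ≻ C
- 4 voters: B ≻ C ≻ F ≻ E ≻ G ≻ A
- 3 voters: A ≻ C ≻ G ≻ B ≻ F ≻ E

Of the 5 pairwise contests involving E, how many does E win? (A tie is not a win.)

2

E against each rival (11 voters):
E vs A: E preferred on 4+4 = 8 ballots; E wins 8–3.
E vs B: 4 to 7, B.
E vs C: 4 to 7, C.
E vs F: 4 for E, 7 for F — F by 7–4.
E vs G: E preferred on 4+4 = 8 ballots; E wins 8–3.
E beats A, G; loses to B, C, F — 2 pairwise wins.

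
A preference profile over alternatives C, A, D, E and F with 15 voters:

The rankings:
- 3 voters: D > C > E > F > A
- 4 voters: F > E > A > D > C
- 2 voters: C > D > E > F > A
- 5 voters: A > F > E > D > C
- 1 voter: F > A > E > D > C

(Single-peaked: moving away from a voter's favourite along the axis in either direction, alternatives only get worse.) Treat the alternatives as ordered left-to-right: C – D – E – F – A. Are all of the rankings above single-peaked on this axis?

Axis positions: C=1, D=2, E=3, F=4, A=5.
Ballot type 1 (peak D at position 2): ranking walks positions 2-1-3-4-5, expanding outward from the peak — single-peaked.
Ballot type 2 (peak F at position 4): ranking walks positions 4-3-5-2-1, expanding outward from the peak — single-peaked.
Ballot type 3 (peak C at position 1): ranking walks positions 1-2-3-4-5, expanding outward from the peak — single-peaked.
Ballot type 4 (peak A at position 5): ranking walks positions 5-4-3-2-1, expanding outward from the peak — single-peaked.
Ballot type 5 (peak F at position 4): ranking walks positions 4-5-3-2-1, expanding outward from the peak — single-peaked.
Every ranking is single-peaked on this axis.

yes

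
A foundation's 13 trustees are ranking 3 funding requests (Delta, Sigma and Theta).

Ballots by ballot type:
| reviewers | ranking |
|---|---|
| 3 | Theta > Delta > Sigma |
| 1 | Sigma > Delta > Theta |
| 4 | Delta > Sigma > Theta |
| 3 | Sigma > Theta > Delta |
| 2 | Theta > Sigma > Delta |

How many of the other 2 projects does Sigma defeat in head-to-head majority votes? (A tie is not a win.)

Sigma against each rival (13 reviewers):
Sigma vs Delta: 6 to 7, Delta.
Sigma vs Theta: 1+4+3 = 8 for Sigma, 5 for Theta — Sigma by 8–5.
Sigma beats Theta; loses to Delta — 1 pairwise win.

1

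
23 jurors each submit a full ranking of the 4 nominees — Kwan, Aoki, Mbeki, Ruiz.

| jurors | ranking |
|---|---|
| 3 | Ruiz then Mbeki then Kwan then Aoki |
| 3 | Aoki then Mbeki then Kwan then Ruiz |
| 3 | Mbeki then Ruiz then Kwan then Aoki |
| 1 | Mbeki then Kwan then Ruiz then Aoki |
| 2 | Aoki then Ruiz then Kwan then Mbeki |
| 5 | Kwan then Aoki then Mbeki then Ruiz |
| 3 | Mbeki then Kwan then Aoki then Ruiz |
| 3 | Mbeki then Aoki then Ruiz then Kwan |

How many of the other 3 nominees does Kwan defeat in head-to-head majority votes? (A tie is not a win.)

2

Kwan against each rival (23 jurors):
Kwan vs Aoki: Kwan preferred on 3+3+1+5+3 = 15 ballots; Kwan wins 15–8.
Kwan vs Mbeki: Mbeki, 16–7.
Kwan–Ruiz: Kwan 12–11.
Kwan beats Aoki, Ruiz; loses to Mbeki — 2 pairwise wins.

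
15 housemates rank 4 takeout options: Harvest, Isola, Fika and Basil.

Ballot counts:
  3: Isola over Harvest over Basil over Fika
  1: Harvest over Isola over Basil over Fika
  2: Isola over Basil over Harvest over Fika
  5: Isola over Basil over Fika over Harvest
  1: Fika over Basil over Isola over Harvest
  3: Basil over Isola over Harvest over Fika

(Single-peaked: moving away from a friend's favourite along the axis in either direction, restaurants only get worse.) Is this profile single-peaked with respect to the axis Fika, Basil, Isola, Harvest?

yes

Axis positions: Fika=1, Basil=2, Isola=3, Harvest=4.
Type 1 (peak Isola at position 3): ranking walks positions 3-4-2-1, expanding outward from the peak — single-peaked.
Type 2 (peak Harvest at position 4): ranking walks positions 4-3-2-1, expanding outward from the peak — single-peaked.
Type 3 (peak Isola at position 3): ranking walks positions 3-2-4-1, expanding outward from the peak — single-peaked.
Type 4 (peak Isola at position 3): ranking walks positions 3-2-1-4, expanding outward from the peak — single-peaked.
Type 5 (peak Fika at position 1): ranking walks positions 1-2-3-4, expanding outward from the peak — single-peaked.
Type 6 (peak Basil at position 2): ranking walks positions 2-3-4-1, expanding outward from the peak — single-peaked.
Every ranking is single-peaked on this axis.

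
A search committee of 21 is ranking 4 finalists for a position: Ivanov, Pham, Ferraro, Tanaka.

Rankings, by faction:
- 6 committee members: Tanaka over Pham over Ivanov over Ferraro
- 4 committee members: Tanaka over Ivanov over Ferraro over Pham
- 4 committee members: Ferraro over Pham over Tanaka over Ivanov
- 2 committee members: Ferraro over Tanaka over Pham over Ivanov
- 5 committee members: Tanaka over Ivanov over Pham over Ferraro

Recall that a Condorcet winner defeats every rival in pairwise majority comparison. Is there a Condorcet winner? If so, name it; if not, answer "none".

Check each pair by majority over 21 ballots:
Ivanov vs Pham: 4+5 = 9 for Ivanov, 12 for Pham — Pham by 12–9.
Ivanov vs Ferraro: 6+4+5 = 15 for Ivanov, 6 for Ferraro — Ivanov by 15–6.
Ivanov vs Tanaka: Ivanov preferred on 0 ballots; Tanaka wins 21–0.
Pham vs Ferraro: Pham is ranked higher on 6+5 = 11 ballots, Ferraro on 10. Pham wins 11–10.
Pham vs Tanaka: Pham is ranked higher on 4 ballots, Tanaka on 17. Tanaka wins 17–4.
Ferraro vs Tanaka: Ferraro preferred on 4+2 = 6 ballots; Tanaka wins 15–6.
Tanaka beats each of Ivanov, Pham, Ferraro — Tanaka is the Condorcet winner.

Tanaka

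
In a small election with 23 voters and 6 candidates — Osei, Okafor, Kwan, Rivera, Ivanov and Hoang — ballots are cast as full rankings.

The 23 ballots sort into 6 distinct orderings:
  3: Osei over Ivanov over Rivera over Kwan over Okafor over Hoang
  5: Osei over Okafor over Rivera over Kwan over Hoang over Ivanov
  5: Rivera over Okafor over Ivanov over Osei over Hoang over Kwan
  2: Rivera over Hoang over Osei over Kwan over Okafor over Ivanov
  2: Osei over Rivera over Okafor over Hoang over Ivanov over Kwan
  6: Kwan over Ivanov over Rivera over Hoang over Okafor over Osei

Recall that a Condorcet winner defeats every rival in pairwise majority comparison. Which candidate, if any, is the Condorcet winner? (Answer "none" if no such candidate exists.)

Rivera

Pairwise majorities:
Osei–Okafor: Osei 12–11.
Osei vs Kwan: 3+5+5+2+2 = 17 for Osei, 6 for Kwan — Osei by 17–6.
Osei–Rivera: Rivera 13–10.
Osei vs Ivanov: Osei preferred on 3+5+2+2 = 12 ballots; Osei wins 12–11.
Osei–Hoang: Osei 15–8.
Okafor vs Kwan: 12 to 11, Okafor.
Okafor vs Rivera: 5 for Okafor, 18 for Rivera — Rivera by 18–5.
Okafor vs Ivanov: Okafor, 14–9.
Okafor vs Hoang: Okafor is ranked higher on 3+5+5+2 = 15 ballots, Hoang on 8. Okafor wins 15–8.
Kwan–Rivera: Rivera 17–6.
Kwan–Ivanov: Kwan 13–10.
Kwan vs Hoang: Kwan wins 14–9.
Rivera vs Ivanov: Rivera preferred on 5+5+2+2 = 14 ballots; Rivera wins 14–9.
Rivera vs Hoang: Rivera wins 23–0.
Ivanov vs Hoang: Ivanov preferred on 3+5+6 = 14 ballots; Ivanov wins 14–9.
Rivera beats each of Osei, Okafor, Kwan, Ivanov, Hoang — Rivera is the Condorcet winner.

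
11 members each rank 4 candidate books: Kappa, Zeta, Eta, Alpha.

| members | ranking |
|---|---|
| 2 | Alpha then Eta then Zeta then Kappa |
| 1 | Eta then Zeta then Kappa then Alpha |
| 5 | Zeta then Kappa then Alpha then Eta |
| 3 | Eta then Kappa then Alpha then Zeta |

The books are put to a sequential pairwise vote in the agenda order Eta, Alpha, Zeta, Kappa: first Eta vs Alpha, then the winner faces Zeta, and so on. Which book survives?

Zeta

Round 1: Eta vs Alpha — 4–7, Alpha advances.
Round 2: Alpha vs Zeta — 5–6, Zeta advances.
Round 3: Zeta vs Kappa — 8–3, Zeta advances.
The agenda winner is Zeta.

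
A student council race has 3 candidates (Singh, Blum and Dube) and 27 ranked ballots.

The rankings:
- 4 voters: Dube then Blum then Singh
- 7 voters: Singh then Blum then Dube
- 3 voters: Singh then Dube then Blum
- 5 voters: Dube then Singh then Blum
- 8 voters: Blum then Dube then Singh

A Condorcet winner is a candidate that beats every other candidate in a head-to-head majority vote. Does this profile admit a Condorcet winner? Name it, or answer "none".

Head-to-head results (27 voters):
Singh vs Blum: Singh, 15–12.
Singh–Dube: Dube 17–10.
Blum vs Dube: Blum wins 15–12.
No candidate is unbeaten: Singh loses to Dube; Blum loses to Singh; Dube loses to Blum. In particular Singh → Blum → Dube → Singh is a majority cycle — no Condorcet winner exists.

none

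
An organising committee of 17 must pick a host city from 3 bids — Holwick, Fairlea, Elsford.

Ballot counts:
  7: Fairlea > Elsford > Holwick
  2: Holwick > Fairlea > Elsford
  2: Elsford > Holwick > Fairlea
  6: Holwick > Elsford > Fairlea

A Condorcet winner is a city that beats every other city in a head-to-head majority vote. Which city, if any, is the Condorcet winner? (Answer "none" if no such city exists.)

none

Check each pair by majority over 17 ballots:
Holwick–Fairlea: Holwick 10–7.
Holwick vs Elsford: 8 to 9, Elsford.
Fairlea vs Elsford: Fairlea is ranked higher on 7+2 = 9 ballots, Elsford on 8. Fairlea wins 9–8.
Each city drops at least one matchup (Holwick loses to Elsford; Fairlea loses to Holwick; Elsford loses to Fairlea); the cycle Holwick beats Fairlea beats Elsford beats Holwick rules out a Condorcet winner.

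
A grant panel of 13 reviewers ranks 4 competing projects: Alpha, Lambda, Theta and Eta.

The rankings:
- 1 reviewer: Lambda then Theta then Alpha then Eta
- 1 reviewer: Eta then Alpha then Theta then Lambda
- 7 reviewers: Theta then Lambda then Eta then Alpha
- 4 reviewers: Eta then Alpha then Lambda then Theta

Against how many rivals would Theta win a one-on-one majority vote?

3

Theta against each rival (13 reviewers):
Theta vs Alpha: Theta wins 8–5.
Theta vs Lambda: Theta wins 8–5.
Theta vs Eta: Theta, 8–5.
Theta beats Alpha, Lambda, Eta — 3 pairwise wins.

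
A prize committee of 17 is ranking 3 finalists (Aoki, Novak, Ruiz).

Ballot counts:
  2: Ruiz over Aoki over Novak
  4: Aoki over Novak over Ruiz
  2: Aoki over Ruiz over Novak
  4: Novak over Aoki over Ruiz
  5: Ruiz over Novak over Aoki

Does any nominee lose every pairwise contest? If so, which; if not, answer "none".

none

Pairwise majorities:
Aoki–Novak: Novak 9–8.
Aoki vs Ruiz: 4+2+4 = 10 for Aoki, 7 for Ruiz — Aoki by 10–7.
Novak vs Ruiz: Ruiz, 9–8.
Every nominee wins at least one matchup (Aoki beats Ruiz; Novak beats Aoki; Ruiz beats Novak), so there is no Condorcet loser.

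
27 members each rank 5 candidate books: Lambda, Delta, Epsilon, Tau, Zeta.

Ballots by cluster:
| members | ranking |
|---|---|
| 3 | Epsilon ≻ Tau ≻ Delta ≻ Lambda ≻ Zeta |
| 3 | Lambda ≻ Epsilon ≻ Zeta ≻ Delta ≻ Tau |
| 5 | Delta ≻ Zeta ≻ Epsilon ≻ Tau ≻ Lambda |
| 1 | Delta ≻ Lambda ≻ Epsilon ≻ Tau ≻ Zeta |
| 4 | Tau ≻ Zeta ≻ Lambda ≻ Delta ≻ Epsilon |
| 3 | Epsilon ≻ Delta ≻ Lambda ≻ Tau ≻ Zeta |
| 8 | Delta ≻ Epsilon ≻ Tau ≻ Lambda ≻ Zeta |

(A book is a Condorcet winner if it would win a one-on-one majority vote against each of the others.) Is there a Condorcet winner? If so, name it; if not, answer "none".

Check each pair by majority over 27 ballots:
Lambda vs Delta: Lambda is ranked higher on 3+4 = 7 ballots, Delta on 20. Delta wins 20–7.
Lambda vs Epsilon: Lambda is ranked higher on 3+1+4 = 8 ballots, Epsilon on 19. Epsilon wins 19–8.
Lambda vs Tau: Lambda preferred on 3+1+3 = 7 ballots; Tau wins 20–7.
Lambda vs Zeta: Lambda is ranked higher on 3+3+1+3+8 = 18 ballots, Zeta on 9. Lambda wins 18–9.
Delta vs Epsilon: 18 to 9, Delta.
Delta vs Tau: 20 to 7, Delta.
Delta vs Zeta: 3+5+1+3+8 = 20 for Delta, 7 for Zeta — Delta by 20–7.
Epsilon vs Tau: 3+3+5+1+3+8 = 23 for Epsilon, 4 for Tau — Epsilon by 23–4.
Epsilon vs Zeta: Epsilon is ranked higher on 3+3+1+3+8 = 18 ballots, Zeta on 9. Epsilon wins 18–9.
Tau vs Zeta: Tau preferred on 3+1+4+3+8 = 19 ballots; Tau wins 19–8.
Delta wins every pairwise contest, so Delta is the Condorcet winner.

Delta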